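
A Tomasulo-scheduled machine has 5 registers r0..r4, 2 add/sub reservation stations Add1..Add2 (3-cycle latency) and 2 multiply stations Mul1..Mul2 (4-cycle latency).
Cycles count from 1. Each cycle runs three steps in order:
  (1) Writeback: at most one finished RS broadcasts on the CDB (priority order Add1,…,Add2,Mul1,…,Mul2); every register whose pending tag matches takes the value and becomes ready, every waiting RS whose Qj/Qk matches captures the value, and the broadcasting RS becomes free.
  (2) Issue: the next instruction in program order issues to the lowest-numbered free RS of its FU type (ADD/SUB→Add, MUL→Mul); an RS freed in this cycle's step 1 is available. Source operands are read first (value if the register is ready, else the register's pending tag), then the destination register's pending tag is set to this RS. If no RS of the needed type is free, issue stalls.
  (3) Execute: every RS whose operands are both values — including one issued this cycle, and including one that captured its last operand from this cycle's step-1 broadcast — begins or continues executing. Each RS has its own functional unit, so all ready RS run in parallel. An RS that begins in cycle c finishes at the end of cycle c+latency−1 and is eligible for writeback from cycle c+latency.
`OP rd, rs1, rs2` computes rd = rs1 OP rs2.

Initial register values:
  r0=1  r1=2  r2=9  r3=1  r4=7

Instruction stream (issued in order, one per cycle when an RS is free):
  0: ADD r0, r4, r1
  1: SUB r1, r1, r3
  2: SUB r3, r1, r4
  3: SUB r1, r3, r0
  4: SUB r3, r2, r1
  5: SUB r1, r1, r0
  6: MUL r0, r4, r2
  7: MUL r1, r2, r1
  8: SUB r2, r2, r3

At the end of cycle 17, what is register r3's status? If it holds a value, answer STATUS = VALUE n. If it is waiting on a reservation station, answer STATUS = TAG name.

  c1: issue ADD r0<-Add1  regs: r0:Add1,r1:2,r2:9,r3:1,r4:7
  c2: issue SUB r1<-Add2  regs: r0:Add1,r1:Add2,r2:9,r3:1,r4:7
  c3: stall  regs: r0:Add1,r1:Add2,r2:9,r3:1,r4:7
  c4: CDB Add1=9; issue SUB r3<-Add1  regs: r0:9,r1:Add2,r2:9,r3:Add1,r4:7
  c5: CDB Add2=1; issue SUB r1<-Add2  regs: r0:9,r1:Add2,r2:9,r3:Add1,r4:7
  c6: stall  regs: r0:9,r1:Add2,r2:9,r3:Add1,r4:7
  c7: stall  regs: r0:9,r1:Add2,r2:9,r3:Add1,r4:7
  c8: CDB Add1=-6; issue SUB r3<-Add1  regs: r0:9,r1:Add2,r2:9,r3:Add1,r4:7
  c9: stall  regs: r0:9,r1:Add2,r2:9,r3:Add1,r4:7
  c10: stall  regs: r0:9,r1:Add2,r2:9,r3:Add1,r4:7
  c11: CDB Add2=-15; issue SUB r1<-Add2  regs: r0:9,r1:Add2,r2:9,r3:Add1,r4:7
  c12: issue MUL r0<-Mul1  regs: r0:Mul1,r1:Add2,r2:9,r3:Add1,r4:7
  c13: issue MUL r1<-Mul2  regs: r0:Mul1,r1:Mul2,r2:9,r3:Add1,r4:7
  c14: CDB Add1=24; issue SUB r2<-Add1  regs: r0:Mul1,r1:Mul2,r2:Add1,r3:24,r4:7
  c15: CDB Add2=-24  regs: r0:Mul1,r1:Mul2,r2:Add1,r3:24,r4:7
  c16: CDB Mul1=63  regs: r0:63,r1:Mul2,r2:Add1,r3:24,r4:7
  c17: CDB Add1=-15  regs: r0:63,r1:Mul2,r2:-15,r3:24,r4:7

STATUS = VALUE 24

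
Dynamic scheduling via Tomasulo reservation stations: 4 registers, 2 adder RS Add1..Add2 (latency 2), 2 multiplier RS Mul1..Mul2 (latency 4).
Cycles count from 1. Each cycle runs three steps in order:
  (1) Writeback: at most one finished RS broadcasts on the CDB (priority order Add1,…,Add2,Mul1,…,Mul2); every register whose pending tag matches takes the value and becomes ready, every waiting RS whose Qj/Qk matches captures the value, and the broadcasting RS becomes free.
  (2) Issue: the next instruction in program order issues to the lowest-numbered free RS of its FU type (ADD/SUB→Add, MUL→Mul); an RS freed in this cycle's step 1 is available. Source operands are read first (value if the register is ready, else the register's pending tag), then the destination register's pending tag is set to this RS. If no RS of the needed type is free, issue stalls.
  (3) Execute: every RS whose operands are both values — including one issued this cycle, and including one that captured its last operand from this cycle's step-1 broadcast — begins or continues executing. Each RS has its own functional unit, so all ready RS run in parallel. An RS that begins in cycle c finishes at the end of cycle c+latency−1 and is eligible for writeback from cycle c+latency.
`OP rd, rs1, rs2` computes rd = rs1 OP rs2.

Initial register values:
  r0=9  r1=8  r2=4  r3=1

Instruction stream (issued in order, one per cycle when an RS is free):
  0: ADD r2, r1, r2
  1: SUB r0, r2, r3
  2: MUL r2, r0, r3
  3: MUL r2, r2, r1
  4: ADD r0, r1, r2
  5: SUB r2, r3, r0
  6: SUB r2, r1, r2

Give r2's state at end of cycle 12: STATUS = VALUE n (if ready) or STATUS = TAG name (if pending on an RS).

STATUS = TAG Add2

  c1: issue ADD r2<-Add1  regs: r0:9,r1:8,r2:Add1,r3:1
  c2: issue SUB r0<-Add2  regs: r0:Add2,r1:8,r2:Add1,r3:1
  c3: CDB Add1=12; issue MUL r2<-Mul1  regs: r0:Add2,r1:8,r2:Mul1,r3:1
  c4: issue MUL r2<-Mul2  regs: r0:Add2,r1:8,r2:Mul2,r3:1
  c5: CDB Add2=11; issue ADD r0<-Add1  regs: r0:Add1,r1:8,r2:Mul2,r3:1
  c6: issue SUB r2<-Add2  regs: r0:Add1,r1:8,r2:Add2,r3:1
  c7: stall  regs: r0:Add1,r1:8,r2:Add2,r3:1
  c8: stall  regs: r0:Add1,r1:8,r2:Add2,r3:1
  c9: CDB Mul1=11; stall  regs: r0:Add1,r1:8,r2:Add2,r3:1
  c10: stall  regs: r0:Add1,r1:8,r2:Add2,r3:1
  c11: stall  regs: r0:Add1,r1:8,r2:Add2,r3:1
  c12: stall  regs: r0:Add1,r1:8,r2:Add2,r3:1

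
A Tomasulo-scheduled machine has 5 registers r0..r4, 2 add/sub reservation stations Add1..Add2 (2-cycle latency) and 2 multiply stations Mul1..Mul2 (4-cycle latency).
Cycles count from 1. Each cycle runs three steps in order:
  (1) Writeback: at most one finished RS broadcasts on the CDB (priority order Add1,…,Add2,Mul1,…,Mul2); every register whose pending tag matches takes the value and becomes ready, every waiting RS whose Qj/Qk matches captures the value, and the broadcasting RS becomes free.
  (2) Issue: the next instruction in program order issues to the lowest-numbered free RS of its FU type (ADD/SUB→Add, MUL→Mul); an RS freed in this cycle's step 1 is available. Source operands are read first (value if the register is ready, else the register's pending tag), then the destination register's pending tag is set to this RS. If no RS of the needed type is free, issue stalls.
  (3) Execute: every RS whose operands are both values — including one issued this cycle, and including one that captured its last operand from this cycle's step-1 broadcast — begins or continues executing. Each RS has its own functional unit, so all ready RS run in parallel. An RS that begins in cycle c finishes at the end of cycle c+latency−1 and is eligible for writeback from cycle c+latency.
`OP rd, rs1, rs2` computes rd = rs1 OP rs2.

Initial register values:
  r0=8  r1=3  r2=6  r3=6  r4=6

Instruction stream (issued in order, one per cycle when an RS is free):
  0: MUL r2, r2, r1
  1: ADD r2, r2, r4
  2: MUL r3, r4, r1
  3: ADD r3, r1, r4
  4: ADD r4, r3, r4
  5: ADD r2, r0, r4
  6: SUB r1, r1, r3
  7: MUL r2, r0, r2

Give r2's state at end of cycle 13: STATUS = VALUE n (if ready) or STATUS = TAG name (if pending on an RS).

STATUS = TAG Mul1

c1: issue MUL r2<-Mul1 | r0:8,r1:3,r2:Mul1,r3:6,r4:6
c2: issue ADD r2<-Add1 | r0:8,r1:3,r2:Add1,r3:6,r4:6
c3: issue MUL r3<-Mul2 | r0:8,r1:3,r2:Add1,r3:Mul2,r4:6
c4: issue ADD r3<-Add2 | r0:8,r1:3,r2:Add1,r3:Add2,r4:6
c5: CDB Mul1=18; stall | r0:8,r1:3,r2:Add1,r3:Add2,r4:6
c6: CDB Add2=9; issue ADD r4<-Add2 | r0:8,r1:3,r2:Add1,r3:9,r4:Add2
c7: CDB Add1=24; issue ADD r2<-Add1 | r0:8,r1:3,r2:Add1,r3:9,r4:Add2
c8: CDB Add2=15; issue SUB r1<-Add2 | r0:8,r1:Add2,r2:Add1,r3:9,r4:15
c9: CDB Mul2=18; issue MUL r2<-Mul1 | r0:8,r1:Add2,r2:Mul1,r3:9,r4:15
c10: CDB Add1=23 | r0:8,r1:Add2,r2:Mul1,r3:9,r4:15
c11: CDB Add2=-6 | r0:8,r1:-6,r2:Mul1,r3:9,r4:15
c12: - | r0:8,r1:-6,r2:Mul1,r3:9,r4:15
c13: - | r0:8,r1:-6,r2:Mul1,r3:9,r4:15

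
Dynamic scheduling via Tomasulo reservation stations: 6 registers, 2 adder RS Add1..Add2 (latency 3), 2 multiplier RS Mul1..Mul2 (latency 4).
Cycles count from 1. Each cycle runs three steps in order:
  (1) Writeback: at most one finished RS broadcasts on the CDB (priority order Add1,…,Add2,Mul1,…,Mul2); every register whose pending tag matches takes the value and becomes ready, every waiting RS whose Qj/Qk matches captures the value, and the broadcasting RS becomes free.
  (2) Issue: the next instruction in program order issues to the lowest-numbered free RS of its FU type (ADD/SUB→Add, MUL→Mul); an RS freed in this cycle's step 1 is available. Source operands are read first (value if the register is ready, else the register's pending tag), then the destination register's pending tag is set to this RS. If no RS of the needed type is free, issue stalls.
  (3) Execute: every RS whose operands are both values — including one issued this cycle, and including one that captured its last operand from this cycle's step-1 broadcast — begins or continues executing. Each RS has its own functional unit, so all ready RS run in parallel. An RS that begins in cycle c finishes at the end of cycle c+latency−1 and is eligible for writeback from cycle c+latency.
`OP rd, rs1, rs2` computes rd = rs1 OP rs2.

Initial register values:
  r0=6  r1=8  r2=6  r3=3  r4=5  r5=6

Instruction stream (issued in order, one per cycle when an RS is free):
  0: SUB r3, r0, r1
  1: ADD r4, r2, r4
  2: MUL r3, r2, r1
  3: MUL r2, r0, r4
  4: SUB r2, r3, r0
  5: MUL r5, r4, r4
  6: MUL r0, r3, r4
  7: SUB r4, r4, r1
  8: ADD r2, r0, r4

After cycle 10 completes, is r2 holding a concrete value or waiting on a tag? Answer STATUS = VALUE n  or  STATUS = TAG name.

STATUS = VALUE 42

cycle 1: issue SUB r3<-Add1 // r0:6,r1:8,r2:6,r3:Add1,r4:5,r5:6
cycle 2: issue ADD r4<-Add2 // r0:6,r1:8,r2:6,r3:Add1,r4:Add2,r5:6
cycle 3: issue MUL r3<-Mul1 // r0:6,r1:8,r2:6,r3:Mul1,r4:Add2,r5:6
cycle 4: CDB Add1=-2; issue MUL r2<-Mul2 // r0:6,r1:8,r2:Mul2,r3:Mul1,r4:Add2,r5:6
cycle 5: CDB Add2=11; issue SUB r2<-Add1 // r0:6,r1:8,r2:Add1,r3:Mul1,r4:11,r5:6
cycle 6: stall // r0:6,r1:8,r2:Add1,r3:Mul1,r4:11,r5:6
cycle 7: CDB Mul1=48; issue MUL r5<-Mul1 // r0:6,r1:8,r2:Add1,r3:48,r4:11,r5:Mul1
cycle 8: stall // r0:6,r1:8,r2:Add1,r3:48,r4:11,r5:Mul1
cycle 9: CDB Mul2=66; issue MUL r0<-Mul2 // r0:Mul2,r1:8,r2:Add1,r3:48,r4:11,r5:Mul1
cycle 10: CDB Add1=42; issue SUB r4<-Add1 // r0:Mul2,r1:8,r2:42,r3:48,r4:Add1,r5:Mul1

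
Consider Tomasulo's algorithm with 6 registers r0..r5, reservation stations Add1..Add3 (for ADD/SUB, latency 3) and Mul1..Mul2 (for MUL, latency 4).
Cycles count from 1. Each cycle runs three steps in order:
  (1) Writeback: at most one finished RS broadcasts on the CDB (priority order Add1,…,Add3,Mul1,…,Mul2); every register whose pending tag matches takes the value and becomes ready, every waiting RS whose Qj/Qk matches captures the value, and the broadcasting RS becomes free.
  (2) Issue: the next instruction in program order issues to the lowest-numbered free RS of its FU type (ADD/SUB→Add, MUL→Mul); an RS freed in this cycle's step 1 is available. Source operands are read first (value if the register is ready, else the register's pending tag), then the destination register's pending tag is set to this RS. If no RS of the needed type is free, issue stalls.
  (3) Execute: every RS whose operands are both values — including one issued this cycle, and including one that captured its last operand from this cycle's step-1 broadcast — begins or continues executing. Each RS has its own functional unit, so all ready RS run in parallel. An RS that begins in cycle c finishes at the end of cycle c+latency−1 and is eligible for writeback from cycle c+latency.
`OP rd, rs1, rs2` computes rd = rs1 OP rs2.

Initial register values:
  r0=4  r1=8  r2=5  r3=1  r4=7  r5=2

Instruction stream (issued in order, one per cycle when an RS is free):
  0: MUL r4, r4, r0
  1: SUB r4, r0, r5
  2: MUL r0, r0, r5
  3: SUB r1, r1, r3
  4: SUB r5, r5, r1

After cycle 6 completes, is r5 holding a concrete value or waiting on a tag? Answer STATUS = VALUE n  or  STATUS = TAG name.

c1: issue MUL r4<-Mul1 | r0:4,r1:8,r2:5,r3:1,r4:Mul1,r5:2
c2: issue SUB r4<-Add1 | r0:4,r1:8,r2:5,r3:1,r4:Add1,r5:2
c3: issue MUL r0<-Mul2 | r0:Mul2,r1:8,r2:5,r3:1,r4:Add1,r5:2
c4: issue SUB r1<-Add2 | r0:Mul2,r1:Add2,r2:5,r3:1,r4:Add1,r5:2
c5: CDB Add1=2; issue SUB r5<-Add1 | r0:Mul2,r1:Add2,r2:5,r3:1,r4:2,r5:Add1
c6: CDB Mul1=28 | r0:Mul2,r1:Add2,r2:5,r3:1,r4:2,r5:Add1

STATUS = TAG Add1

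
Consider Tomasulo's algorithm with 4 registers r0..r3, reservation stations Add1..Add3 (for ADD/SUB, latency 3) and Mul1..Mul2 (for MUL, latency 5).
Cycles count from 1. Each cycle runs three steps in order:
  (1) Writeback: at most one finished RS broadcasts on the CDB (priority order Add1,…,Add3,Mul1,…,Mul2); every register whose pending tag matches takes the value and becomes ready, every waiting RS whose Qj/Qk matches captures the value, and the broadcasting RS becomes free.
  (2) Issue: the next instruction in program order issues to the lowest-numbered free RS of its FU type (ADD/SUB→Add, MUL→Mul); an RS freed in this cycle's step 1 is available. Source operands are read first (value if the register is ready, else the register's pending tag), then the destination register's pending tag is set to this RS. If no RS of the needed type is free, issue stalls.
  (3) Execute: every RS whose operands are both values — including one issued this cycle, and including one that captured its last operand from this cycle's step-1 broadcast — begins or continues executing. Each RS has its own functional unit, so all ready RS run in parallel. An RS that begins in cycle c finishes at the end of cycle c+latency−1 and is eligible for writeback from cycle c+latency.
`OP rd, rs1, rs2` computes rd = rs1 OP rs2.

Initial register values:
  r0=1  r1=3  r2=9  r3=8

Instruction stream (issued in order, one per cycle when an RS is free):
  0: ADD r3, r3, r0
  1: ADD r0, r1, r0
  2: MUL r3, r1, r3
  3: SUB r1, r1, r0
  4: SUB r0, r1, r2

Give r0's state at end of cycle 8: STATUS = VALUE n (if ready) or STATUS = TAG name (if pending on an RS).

STATUS = TAG Add2

c1: issue ADD r3<-Add1 | r0:1,r1:3,r2:9,r3:Add1
c2: issue ADD r0<-Add2 | r0:Add2,r1:3,r2:9,r3:Add1
c3: issue MUL r3<-Mul1 | r0:Add2,r1:3,r2:9,r3:Mul1
c4: CDB Add1=9; issue SUB r1<-Add1 | r0:Add2,r1:Add1,r2:9,r3:Mul1
c5: CDB Add2=4; issue SUB r0<-Add2 | r0:Add2,r1:Add1,r2:9,r3:Mul1
c6: - | r0:Add2,r1:Add1,r2:9,r3:Mul1
c7: - | r0:Add2,r1:Add1,r2:9,r3:Mul1
c8: CDB Add1=-1 | r0:Add2,r1:-1,r2:9,r3:Mul1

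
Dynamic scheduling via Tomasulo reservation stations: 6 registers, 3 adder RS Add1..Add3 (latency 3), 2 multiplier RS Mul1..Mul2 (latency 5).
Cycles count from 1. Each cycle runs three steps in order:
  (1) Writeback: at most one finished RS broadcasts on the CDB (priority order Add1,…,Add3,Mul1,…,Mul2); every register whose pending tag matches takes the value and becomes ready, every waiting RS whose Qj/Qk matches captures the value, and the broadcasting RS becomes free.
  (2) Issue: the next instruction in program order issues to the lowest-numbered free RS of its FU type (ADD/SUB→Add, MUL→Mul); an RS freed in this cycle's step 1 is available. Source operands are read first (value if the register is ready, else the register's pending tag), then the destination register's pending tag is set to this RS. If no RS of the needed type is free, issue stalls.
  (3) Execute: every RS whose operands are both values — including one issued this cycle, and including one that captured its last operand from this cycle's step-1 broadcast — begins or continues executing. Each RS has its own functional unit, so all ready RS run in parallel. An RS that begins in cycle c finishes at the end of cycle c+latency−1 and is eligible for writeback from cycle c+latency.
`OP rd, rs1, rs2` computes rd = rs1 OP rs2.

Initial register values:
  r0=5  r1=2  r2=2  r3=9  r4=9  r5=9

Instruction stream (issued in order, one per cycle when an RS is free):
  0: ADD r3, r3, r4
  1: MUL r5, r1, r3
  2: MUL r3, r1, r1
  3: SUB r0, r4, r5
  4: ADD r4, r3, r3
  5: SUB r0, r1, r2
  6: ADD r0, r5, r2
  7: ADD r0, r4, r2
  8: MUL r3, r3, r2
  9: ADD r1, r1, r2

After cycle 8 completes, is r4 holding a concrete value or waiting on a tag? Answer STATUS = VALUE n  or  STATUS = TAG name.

c1: issue ADD r3<-Add1 | r0:5,r1:2,r2:2,r3:Add1,r4:9,r5:9
c2: issue MUL r5<-Mul1 | r0:5,r1:2,r2:2,r3:Add1,r4:9,r5:Mul1
c3: issue MUL r3<-Mul2 | r0:5,r1:2,r2:2,r3:Mul2,r4:9,r5:Mul1
c4: CDB Add1=18; issue SUB r0<-Add1 | r0:Add1,r1:2,r2:2,r3:Mul2,r4:9,r5:Mul1
c5: issue ADD r4<-Add2 | r0:Add1,r1:2,r2:2,r3:Mul2,r4:Add2,r5:Mul1
c6: issue SUB r0<-Add3 | r0:Add3,r1:2,r2:2,r3:Mul2,r4:Add2,r5:Mul1
c7: stall | r0:Add3,r1:2,r2:2,r3:Mul2,r4:Add2,r5:Mul1
c8: CDB Mul2=4; stall | r0:Add3,r1:2,r2:2,r3:4,r4:Add2,r5:Mul1

STATUS = TAG Add2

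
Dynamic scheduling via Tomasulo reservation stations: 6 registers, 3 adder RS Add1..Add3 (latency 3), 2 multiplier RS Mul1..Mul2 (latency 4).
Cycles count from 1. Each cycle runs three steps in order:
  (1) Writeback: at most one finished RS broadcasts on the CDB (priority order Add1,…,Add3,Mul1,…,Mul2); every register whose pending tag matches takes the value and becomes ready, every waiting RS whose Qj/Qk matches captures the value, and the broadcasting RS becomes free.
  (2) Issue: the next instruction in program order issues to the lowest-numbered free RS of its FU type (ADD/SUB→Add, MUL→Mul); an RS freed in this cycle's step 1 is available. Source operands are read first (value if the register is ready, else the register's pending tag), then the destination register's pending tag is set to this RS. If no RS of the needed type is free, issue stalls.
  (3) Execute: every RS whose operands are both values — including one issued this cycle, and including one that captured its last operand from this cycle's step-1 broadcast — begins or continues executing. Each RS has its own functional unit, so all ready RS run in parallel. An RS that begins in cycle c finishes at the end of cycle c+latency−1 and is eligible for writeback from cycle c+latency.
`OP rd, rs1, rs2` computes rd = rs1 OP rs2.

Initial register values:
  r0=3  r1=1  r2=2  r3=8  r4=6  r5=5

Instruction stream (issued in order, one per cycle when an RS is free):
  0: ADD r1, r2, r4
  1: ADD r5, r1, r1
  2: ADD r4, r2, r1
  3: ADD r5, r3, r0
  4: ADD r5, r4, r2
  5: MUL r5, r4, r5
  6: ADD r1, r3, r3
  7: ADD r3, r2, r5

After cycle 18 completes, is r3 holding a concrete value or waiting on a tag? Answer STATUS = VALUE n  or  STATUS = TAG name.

cycle 1: issue ADD r1<-Add1 // r0:3,r1:Add1,r2:2,r3:8,r4:6,r5:5
cycle 2: issue ADD r5<-Add2 // r0:3,r1:Add1,r2:2,r3:8,r4:6,r5:Add2
cycle 3: issue ADD r4<-Add3 // r0:3,r1:Add1,r2:2,r3:8,r4:Add3,r5:Add2
cycle 4: CDB Add1=8; issue ADD r5<-Add1 // r0:3,r1:8,r2:2,r3:8,r4:Add3,r5:Add1
cycle 5: stall // r0:3,r1:8,r2:2,r3:8,r4:Add3,r5:Add1
cycle 6: stall // r0:3,r1:8,r2:2,r3:8,r4:Add3,r5:Add1
cycle 7: CDB Add1=11; issue ADD r5<-Add1 // r0:3,r1:8,r2:2,r3:8,r4:Add3,r5:Add1
cycle 8: CDB Add2=16; issue MUL r5<-Mul1 // r0:3,r1:8,r2:2,r3:8,r4:Add3,r5:Mul1
cycle 9: CDB Add3=10; issue ADD r1<-Add2 // r0:3,r1:Add2,r2:2,r3:8,r4:10,r5:Mul1
cycle 10: issue ADD r3<-Add3 // r0:3,r1:Add2,r2:2,r3:Add3,r4:10,r5:Mul1
cycle 11: - // r0:3,r1:Add2,r2:2,r3:Add3,r4:10,r5:Mul1
cycle 12: CDB Add1=12 // r0:3,r1:Add2,r2:2,r3:Add3,r4:10,r5:Mul1
cycle 13: CDB Add2=16 // r0:3,r1:16,r2:2,r3:Add3,r4:10,r5:Mul1
cycle 14: - // r0:3,r1:16,r2:2,r3:Add3,r4:10,r5:Mul1
cycle 15: - // r0:3,r1:16,r2:2,r3:Add3,r4:10,r5:Mul1
cycle 16: CDB Mul1=120 // r0:3,r1:16,r2:2,r3:Add3,r4:10,r5:120
cycle 17: - // r0:3,r1:16,r2:2,r3:Add3,r4:10,r5:120
cycle 18: - // r0:3,r1:16,r2:2,r3:Add3,r4:10,r5:120

STATUS = TAG Add3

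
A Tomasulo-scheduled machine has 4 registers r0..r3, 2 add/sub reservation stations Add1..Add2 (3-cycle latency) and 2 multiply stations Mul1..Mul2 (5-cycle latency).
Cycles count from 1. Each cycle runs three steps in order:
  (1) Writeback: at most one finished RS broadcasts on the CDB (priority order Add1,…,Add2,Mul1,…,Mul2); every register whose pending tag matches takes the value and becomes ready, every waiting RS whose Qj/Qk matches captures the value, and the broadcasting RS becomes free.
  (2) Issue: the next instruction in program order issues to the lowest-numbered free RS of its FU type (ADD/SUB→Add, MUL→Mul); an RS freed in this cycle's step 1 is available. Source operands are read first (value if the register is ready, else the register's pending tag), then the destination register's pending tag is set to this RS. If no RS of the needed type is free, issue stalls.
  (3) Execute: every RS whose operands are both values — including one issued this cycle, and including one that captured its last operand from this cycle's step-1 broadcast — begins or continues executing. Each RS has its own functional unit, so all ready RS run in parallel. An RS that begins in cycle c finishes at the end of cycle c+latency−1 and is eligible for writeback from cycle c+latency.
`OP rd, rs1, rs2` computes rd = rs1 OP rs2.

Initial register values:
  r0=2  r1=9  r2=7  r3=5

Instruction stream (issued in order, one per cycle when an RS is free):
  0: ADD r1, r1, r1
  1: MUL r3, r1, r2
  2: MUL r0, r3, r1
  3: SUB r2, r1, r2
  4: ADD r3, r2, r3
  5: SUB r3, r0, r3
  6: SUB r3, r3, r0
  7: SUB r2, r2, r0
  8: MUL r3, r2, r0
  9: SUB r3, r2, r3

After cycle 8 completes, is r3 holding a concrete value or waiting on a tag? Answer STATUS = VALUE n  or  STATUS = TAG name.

STATUS = TAG Add1

  c1: issue ADD r1<-Add1  regs: r0:2,r1:Add1,r2:7,r3:5
  c2: issue MUL r3<-Mul1  regs: r0:2,r1:Add1,r2:7,r3:Mul1
  c3: issue MUL r0<-Mul2  regs: r0:Mul2,r1:Add1,r2:7,r3:Mul1
  c4: CDB Add1=18; issue SUB r2<-Add1  regs: r0:Mul2,r1:18,r2:Add1,r3:Mul1
  c5: issue ADD r3<-Add2  regs: r0:Mul2,r1:18,r2:Add1,r3:Add2
  c6: stall  regs: r0:Mul2,r1:18,r2:Add1,r3:Add2
  c7: CDB Add1=11; issue SUB r3<-Add1  regs: r0:Mul2,r1:18,r2:11,r3:Add1
  c8: stall  regs: r0:Mul2,r1:18,r2:11,r3:Add1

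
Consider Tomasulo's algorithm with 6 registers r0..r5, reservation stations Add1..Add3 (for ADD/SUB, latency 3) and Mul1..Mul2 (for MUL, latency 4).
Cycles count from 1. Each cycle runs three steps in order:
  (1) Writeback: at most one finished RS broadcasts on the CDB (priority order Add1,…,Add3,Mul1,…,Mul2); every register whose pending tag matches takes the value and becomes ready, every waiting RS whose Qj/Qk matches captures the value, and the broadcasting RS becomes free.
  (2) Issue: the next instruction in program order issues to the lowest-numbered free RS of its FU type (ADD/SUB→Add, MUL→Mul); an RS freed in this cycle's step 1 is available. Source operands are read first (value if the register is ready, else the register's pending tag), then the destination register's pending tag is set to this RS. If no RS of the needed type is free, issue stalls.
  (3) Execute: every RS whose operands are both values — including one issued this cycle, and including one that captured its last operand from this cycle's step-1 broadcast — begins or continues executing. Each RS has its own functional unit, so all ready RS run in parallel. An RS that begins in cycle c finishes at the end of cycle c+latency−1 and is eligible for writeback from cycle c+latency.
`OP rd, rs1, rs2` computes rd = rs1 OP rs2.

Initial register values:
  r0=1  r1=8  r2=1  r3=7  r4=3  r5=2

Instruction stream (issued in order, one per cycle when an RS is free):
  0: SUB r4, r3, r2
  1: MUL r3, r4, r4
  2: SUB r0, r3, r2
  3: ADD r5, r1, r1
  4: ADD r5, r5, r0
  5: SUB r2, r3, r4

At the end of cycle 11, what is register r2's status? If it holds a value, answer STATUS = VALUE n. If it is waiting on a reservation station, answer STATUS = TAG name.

STATUS = VALUE 30

  c1: issue SUB r4<-Add1  regs: r0:1,r1:8,r2:1,r3:7,r4:Add1,r5:2
  c2: issue MUL r3<-Mul1  regs: r0:1,r1:8,r2:1,r3:Mul1,r4:Add1,r5:2
  c3: issue SUB r0<-Add2  regs: r0:Add2,r1:8,r2:1,r3:Mul1,r4:Add1,r5:2
  c4: CDB Add1=6; issue ADD r5<-Add1  regs: r0:Add2,r1:8,r2:1,r3:Mul1,r4:6,r5:Add1
  c5: issue ADD r5<-Add3  regs: r0:Add2,r1:8,r2:1,r3:Mul1,r4:6,r5:Add3
  c6: stall  regs: r0:Add2,r1:8,r2:1,r3:Mul1,r4:6,r5:Add3
  c7: CDB Add1=16; issue SUB r2<-Add1  regs: r0:Add2,r1:8,r2:Add1,r3:Mul1,r4:6,r5:Add3
  c8: CDB Mul1=36  regs: r0:Add2,r1:8,r2:Add1,r3:36,r4:6,r5:Add3
  c9: -  regs: r0:Add2,r1:8,r2:Add1,r3:36,r4:6,r5:Add3
  c10: -  regs: r0:Add2,r1:8,r2:Add1,r3:36,r4:6,r5:Add3
  c11: CDB Add1=30  regs: r0:Add2,r1:8,r2:30,r3:36,r4:6,r5:Add3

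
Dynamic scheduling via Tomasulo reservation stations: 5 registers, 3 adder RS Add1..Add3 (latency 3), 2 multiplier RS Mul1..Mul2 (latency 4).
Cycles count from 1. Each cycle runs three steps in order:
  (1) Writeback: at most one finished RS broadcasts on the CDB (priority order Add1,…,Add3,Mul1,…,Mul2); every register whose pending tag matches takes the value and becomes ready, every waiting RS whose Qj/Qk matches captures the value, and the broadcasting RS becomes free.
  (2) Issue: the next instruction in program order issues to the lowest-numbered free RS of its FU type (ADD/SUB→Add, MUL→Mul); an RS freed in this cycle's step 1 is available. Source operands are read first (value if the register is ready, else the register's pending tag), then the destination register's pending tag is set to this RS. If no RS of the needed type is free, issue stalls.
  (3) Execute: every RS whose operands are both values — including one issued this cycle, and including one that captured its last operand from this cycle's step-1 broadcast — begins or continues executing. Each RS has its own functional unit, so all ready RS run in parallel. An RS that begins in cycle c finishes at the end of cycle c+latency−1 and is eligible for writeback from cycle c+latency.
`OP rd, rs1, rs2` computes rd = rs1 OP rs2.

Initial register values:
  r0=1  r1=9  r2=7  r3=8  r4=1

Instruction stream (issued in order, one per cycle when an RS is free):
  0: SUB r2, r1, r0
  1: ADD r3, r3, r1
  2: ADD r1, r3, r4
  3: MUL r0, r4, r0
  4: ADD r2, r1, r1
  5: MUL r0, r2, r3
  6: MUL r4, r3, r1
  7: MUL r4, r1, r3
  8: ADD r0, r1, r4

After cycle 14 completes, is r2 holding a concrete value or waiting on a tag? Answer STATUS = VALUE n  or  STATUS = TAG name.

c1: issue SUB r2<-Add1 | r0:1,r1:9,r2:Add1,r3:8,r4:1
c2: issue ADD r3<-Add2 | r0:1,r1:9,r2:Add1,r3:Add2,r4:1
c3: issue ADD r1<-Add3 | r0:1,r1:Add3,r2:Add1,r3:Add2,r4:1
c4: CDB Add1=8; issue MUL r0<-Mul1 | r0:Mul1,r1:Add3,r2:8,r3:Add2,r4:1
c5: CDB Add2=17; issue ADD r2<-Add1 | r0:Mul1,r1:Add3,r2:Add1,r3:17,r4:1
c6: issue MUL r0<-Mul2 | r0:Mul2,r1:Add3,r2:Add1,r3:17,r4:1
c7: stall | r0:Mul2,r1:Add3,r2:Add1,r3:17,r4:1
c8: CDB Add3=18; stall | r0:Mul2,r1:18,r2:Add1,r3:17,r4:1
c9: CDB Mul1=1; issue MUL r4<-Mul1 | r0:Mul2,r1:18,r2:Add1,r3:17,r4:Mul1
c10: stall | r0:Mul2,r1:18,r2:Add1,r3:17,r4:Mul1
c11: CDB Add1=36; stall | r0:Mul2,r1:18,r2:36,r3:17,r4:Mul1
c12: stall | r0:Mul2,r1:18,r2:36,r3:17,r4:Mul1
c13: CDB Mul1=306; issue MUL r4<-Mul1 | r0:Mul2,r1:18,r2:36,r3:17,r4:Mul1
c14: issue ADD r0<-Add1 | r0:Add1,r1:18,r2:36,r3:17,r4:Mul1

STATUS = VALUE 36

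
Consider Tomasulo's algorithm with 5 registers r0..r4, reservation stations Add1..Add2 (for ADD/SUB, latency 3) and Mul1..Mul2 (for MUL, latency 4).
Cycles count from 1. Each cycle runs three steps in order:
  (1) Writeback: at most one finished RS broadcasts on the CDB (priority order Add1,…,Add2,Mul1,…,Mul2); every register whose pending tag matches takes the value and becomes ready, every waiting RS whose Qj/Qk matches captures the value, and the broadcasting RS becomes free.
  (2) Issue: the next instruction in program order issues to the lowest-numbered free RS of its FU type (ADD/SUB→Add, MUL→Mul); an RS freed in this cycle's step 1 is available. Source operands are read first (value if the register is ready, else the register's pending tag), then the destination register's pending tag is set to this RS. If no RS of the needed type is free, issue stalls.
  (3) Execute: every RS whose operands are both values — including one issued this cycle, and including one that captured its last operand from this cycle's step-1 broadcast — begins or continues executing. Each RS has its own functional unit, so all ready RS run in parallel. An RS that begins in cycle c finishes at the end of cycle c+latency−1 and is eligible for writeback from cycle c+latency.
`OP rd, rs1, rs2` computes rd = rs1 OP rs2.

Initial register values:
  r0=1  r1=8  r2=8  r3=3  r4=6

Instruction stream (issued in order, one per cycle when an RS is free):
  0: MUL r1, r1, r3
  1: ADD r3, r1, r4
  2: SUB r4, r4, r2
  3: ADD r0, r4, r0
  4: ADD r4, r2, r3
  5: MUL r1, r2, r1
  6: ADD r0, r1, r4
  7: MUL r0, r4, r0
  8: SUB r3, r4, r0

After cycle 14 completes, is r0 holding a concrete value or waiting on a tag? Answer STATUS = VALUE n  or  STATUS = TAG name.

STATUS = TAG Mul2

  c1: issue MUL r1<-Mul1  regs: r0:1,r1:Mul1,r2:8,r3:3,r4:6
  c2: issue ADD r3<-Add1  regs: r0:1,r1:Mul1,r2:8,r3:Add1,r4:6
  c3: issue SUB r4<-Add2  regs: r0:1,r1:Mul1,r2:8,r3:Add1,r4:Add2
  c4: stall  regs: r0:1,r1:Mul1,r2:8,r3:Add1,r4:Add2
  c5: CDB Mul1=24; stall  regs: r0:1,r1:24,r2:8,r3:Add1,r4:Add2
  c6: CDB Add2=-2; issue ADD r0<-Add2  regs: r0:Add2,r1:24,r2:8,r3:Add1,r4:-2
  c7: stall  regs: r0:Add2,r1:24,r2:8,r3:Add1,r4:-2
  c8: CDB Add1=30; issue ADD r4<-Add1  regs: r0:Add2,r1:24,r2:8,r3:30,r4:Add1
  c9: CDB Add2=-1; issue MUL r1<-Mul1  regs: r0:-1,r1:Mul1,r2:8,r3:30,r4:Add1
  c10: issue ADD r0<-Add2  regs: r0:Add2,r1:Mul1,r2:8,r3:30,r4:Add1
  c11: CDB Add1=38; issue MUL r0<-Mul2  regs: r0:Mul2,r1:Mul1,r2:8,r3:30,r4:38
  c12: issue SUB r3<-Add1  regs: r0:Mul2,r1:Mul1,r2:8,r3:Add1,r4:38
  c13: CDB Mul1=192  regs: r0:Mul2,r1:192,r2:8,r3:Add1,r4:38
  c14: -  regs: r0:Mul2,r1:192,r2:8,r3:Add1,r4:38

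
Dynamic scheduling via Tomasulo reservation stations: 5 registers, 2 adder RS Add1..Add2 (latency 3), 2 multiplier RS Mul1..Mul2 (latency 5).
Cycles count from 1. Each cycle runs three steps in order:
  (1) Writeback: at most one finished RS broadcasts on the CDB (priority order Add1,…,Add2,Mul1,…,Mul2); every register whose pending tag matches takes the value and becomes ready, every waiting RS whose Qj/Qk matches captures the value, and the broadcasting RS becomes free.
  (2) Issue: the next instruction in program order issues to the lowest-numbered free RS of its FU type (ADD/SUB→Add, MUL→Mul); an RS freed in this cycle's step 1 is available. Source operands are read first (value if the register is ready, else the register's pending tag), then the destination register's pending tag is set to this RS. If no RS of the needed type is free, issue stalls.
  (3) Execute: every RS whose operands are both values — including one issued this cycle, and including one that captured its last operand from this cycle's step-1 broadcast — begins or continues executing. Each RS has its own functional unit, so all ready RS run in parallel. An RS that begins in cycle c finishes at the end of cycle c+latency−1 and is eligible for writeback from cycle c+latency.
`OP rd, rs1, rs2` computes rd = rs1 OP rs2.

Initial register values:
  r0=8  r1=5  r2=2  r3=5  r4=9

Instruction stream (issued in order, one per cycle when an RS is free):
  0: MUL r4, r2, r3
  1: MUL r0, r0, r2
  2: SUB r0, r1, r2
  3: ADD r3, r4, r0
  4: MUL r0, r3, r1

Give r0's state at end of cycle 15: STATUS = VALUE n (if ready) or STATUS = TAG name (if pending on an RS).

STATUS = VALUE 65

c1: issue MUL r4<-Mul1 | r0:8,r1:5,r2:2,r3:5,r4:Mul1
c2: issue MUL r0<-Mul2 | r0:Mul2,r1:5,r2:2,r3:5,r4:Mul1
c3: issue SUB r0<-Add1 | r0:Add1,r1:5,r2:2,r3:5,r4:Mul1
c4: issue ADD r3<-Add2 | r0:Add1,r1:5,r2:2,r3:Add2,r4:Mul1
c5: stall | r0:Add1,r1:5,r2:2,r3:Add2,r4:Mul1
c6: CDB Add1=3; stall | r0:3,r1:5,r2:2,r3:Add2,r4:Mul1
c7: CDB Mul1=10; issue MUL r0<-Mul1 | r0:Mul1,r1:5,r2:2,r3:Add2,r4:10
c8: CDB Mul2=16 | r0:Mul1,r1:5,r2:2,r3:Add2,r4:10
c9: - | r0:Mul1,r1:5,r2:2,r3:Add2,r4:10
c10: CDB Add2=13 | r0:Mul1,r1:5,r2:2,r3:13,r4:10
c11: - | r0:Mul1,r1:5,r2:2,r3:13,r4:10
c12: - | r0:Mul1,r1:5,r2:2,r3:13,r4:10
c13: - | r0:Mul1,r1:5,r2:2,r3:13,r4:10
c14: - | r0:Mul1,r1:5,r2:2,r3:13,r4:10
c15: CDB Mul1=65 | r0:65,r1:5,r2:2,r3:13,r4:10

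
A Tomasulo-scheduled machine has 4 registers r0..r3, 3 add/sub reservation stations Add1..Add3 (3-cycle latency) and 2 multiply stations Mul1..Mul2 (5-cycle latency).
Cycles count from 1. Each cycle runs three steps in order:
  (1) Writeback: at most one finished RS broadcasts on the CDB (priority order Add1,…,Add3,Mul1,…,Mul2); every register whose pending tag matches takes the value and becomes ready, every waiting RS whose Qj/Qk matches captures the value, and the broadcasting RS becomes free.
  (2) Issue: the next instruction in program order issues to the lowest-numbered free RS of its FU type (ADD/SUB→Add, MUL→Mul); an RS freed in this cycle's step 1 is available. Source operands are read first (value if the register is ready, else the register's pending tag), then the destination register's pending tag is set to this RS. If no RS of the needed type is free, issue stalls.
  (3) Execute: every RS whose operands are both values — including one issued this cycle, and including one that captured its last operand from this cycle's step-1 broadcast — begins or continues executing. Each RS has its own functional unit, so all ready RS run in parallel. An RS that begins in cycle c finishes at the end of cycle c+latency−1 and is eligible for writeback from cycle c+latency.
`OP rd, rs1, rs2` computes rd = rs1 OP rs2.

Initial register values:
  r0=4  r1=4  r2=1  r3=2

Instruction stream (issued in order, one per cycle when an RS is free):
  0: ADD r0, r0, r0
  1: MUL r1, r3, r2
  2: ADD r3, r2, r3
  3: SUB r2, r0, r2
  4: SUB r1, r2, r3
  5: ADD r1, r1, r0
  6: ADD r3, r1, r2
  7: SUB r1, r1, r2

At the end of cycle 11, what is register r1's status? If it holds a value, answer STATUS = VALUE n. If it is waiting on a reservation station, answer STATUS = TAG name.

STATUS = TAG Add3

c1: issue ADD r0<-Add1 | r0:Add1,r1:4,r2:1,r3:2
c2: issue MUL r1<-Mul1 | r0:Add1,r1:Mul1,r2:1,r3:2
c3: issue ADD r3<-Add2 | r0:Add1,r1:Mul1,r2:1,r3:Add2
c4: CDB Add1=8; issue SUB r2<-Add1 | r0:8,r1:Mul1,r2:Add1,r3:Add2
c5: issue SUB r1<-Add3 | r0:8,r1:Add3,r2:Add1,r3:Add2
c6: CDB Add2=3; issue ADD r1<-Add2 | r0:8,r1:Add2,r2:Add1,r3:3
c7: CDB Add1=7; issue ADD r3<-Add1 | r0:8,r1:Add2,r2:7,r3:Add1
c8: CDB Mul1=2; stall | r0:8,r1:Add2,r2:7,r3:Add1
c9: stall | r0:8,r1:Add2,r2:7,r3:Add1
c10: CDB Add3=4; issue SUB r1<-Add3 | r0:8,r1:Add3,r2:7,r3:Add1
c11: - | r0:8,r1:Add3,r2:7,r3:Add1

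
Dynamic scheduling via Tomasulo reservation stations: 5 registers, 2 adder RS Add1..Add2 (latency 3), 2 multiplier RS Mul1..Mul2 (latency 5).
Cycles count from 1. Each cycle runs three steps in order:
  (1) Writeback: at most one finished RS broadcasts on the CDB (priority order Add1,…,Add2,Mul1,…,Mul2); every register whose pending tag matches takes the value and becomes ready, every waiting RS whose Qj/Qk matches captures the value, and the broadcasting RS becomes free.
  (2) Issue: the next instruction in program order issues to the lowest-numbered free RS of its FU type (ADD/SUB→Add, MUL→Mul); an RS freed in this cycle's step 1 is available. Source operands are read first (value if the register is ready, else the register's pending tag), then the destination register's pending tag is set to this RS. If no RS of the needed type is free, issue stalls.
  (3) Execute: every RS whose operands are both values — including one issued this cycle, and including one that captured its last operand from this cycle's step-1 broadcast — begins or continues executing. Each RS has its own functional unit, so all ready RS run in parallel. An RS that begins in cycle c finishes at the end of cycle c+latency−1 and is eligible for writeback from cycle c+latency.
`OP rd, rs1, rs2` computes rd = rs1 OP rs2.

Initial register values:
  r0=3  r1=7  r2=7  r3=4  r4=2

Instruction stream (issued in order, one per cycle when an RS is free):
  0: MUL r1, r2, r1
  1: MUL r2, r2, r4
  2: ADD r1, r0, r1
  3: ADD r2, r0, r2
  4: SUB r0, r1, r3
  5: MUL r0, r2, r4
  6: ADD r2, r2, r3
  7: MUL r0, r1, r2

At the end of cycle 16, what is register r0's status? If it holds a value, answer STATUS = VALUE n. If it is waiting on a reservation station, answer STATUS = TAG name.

  c1: issue MUL r1<-Mul1  regs: r0:3,r1:Mul1,r2:7,r3:4,r4:2
  c2: issue MUL r2<-Mul2  regs: r0:3,r1:Mul1,r2:Mul2,r3:4,r4:2
  c3: issue ADD r1<-Add1  regs: r0:3,r1:Add1,r2:Mul2,r3:4,r4:2
  c4: issue ADD r2<-Add2  regs: r0:3,r1:Add1,r2:Add2,r3:4,r4:2
  c5: stall  regs: r0:3,r1:Add1,r2:Add2,r3:4,r4:2
  c6: CDB Mul1=49; stall  regs: r0:3,r1:Add1,r2:Add2,r3:4,r4:2
  c7: CDB Mul2=14; stall  regs: r0:3,r1:Add1,r2:Add2,r3:4,r4:2
  c8: stall  regs: r0:3,r1:Add1,r2:Add2,r3:4,r4:2
  c9: CDB Add1=52; issue SUB r0<-Add1  regs: r0:Add1,r1:52,r2:Add2,r3:4,r4:2
  c10: CDB Add2=17; issue MUL r0<-Mul1  regs: r0:Mul1,r1:52,r2:17,r3:4,r4:2
  c11: issue ADD r2<-Add2  regs: r0:Mul1,r1:52,r2:Add2,r3:4,r4:2
  c12: CDB Add1=48; issue MUL r0<-Mul2  regs: r0:Mul2,r1:52,r2:Add2,r3:4,r4:2
  c13: -  regs: r0:Mul2,r1:52,r2:Add2,r3:4,r4:2
  c14: CDB Add2=21  regs: r0:Mul2,r1:52,r2:21,r3:4,r4:2
  c15: CDB Mul1=34  regs: r0:Mul2,r1:52,r2:21,r3:4,r4:2
  c16: -  regs: r0:Mul2,r1:52,r2:21,r3:4,r4:2

STATUS = TAG Mul2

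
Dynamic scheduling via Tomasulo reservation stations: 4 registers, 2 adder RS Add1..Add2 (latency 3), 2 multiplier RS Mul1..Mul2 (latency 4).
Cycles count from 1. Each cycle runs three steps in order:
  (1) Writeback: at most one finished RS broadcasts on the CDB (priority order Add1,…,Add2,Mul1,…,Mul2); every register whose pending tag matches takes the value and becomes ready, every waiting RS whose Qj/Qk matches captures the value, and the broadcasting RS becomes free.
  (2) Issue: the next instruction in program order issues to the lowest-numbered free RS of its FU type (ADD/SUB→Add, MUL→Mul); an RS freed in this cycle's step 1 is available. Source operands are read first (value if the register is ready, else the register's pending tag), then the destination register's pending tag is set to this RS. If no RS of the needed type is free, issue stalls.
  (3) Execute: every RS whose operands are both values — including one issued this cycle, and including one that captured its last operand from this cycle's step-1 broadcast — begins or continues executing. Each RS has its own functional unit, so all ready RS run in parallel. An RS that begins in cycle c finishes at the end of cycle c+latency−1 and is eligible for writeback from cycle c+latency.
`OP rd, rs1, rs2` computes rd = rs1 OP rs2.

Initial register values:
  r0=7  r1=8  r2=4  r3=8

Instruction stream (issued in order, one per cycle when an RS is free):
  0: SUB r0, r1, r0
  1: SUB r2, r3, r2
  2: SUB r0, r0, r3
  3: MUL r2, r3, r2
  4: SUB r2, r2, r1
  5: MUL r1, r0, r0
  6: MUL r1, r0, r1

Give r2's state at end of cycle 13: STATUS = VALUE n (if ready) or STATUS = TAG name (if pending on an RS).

STATUS = VALUE 24

  c1: issue SUB r0<-Add1  regs: r0:Add1,r1:8,r2:4,r3:8
  c2: issue SUB r2<-Add2  regs: r0:Add1,r1:8,r2:Add2,r3:8
  c3: stall  regs: r0:Add1,r1:8,r2:Add2,r3:8
  c4: CDB Add1=1; issue SUB r0<-Add1  regs: r0:Add1,r1:8,r2:Add2,r3:8
  c5: CDB Add2=4; issue MUL r2<-Mul1  regs: r0:Add1,r1:8,r2:Mul1,r3:8
  c6: issue SUB r2<-Add2  regs: r0:Add1,r1:8,r2:Add2,r3:8
  c7: CDB Add1=-7; issue MUL r1<-Mul2  regs: r0:-7,r1:Mul2,r2:Add2,r3:8
  c8: stall  regs: r0:-7,r1:Mul2,r2:Add2,r3:8
  c9: CDB Mul1=32; issue MUL r1<-Mul1  regs: r0:-7,r1:Mul1,r2:Add2,r3:8
  c10: -  regs: r0:-7,r1:Mul1,r2:Add2,r3:8
  c11: CDB Mul2=49  regs: r0:-7,r1:Mul1,r2:Add2,r3:8
  c12: CDB Add2=24  regs: r0:-7,r1:Mul1,r2:24,r3:8
  c13: -  regs: r0:-7,r1:Mul1,r2:24,r3:8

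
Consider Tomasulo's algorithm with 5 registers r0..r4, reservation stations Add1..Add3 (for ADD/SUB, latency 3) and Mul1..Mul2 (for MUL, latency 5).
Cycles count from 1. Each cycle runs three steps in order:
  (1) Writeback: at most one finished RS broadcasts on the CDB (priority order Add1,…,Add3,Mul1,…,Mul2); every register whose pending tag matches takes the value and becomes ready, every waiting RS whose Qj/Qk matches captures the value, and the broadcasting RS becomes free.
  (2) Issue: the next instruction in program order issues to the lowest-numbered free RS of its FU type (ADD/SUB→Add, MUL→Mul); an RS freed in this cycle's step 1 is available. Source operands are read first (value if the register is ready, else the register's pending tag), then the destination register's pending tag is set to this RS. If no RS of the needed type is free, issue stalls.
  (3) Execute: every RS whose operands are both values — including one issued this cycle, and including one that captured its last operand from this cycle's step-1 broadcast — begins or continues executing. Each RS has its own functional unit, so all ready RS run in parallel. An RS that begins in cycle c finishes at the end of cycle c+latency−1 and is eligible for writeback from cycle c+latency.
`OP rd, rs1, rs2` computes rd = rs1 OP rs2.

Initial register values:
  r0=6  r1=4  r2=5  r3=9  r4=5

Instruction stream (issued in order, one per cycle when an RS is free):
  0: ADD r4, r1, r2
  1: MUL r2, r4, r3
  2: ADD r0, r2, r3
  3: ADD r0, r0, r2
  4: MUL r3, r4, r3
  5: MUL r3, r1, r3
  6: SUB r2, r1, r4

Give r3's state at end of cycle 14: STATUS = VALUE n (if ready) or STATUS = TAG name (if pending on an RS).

c1: issue ADD r4<-Add1 | r0:6,r1:4,r2:5,r3:9,r4:Add1
c2: issue MUL r2<-Mul1 | r0:6,r1:4,r2:Mul1,r3:9,r4:Add1
c3: issue ADD r0<-Add2 | r0:Add2,r1:4,r2:Mul1,r3:9,r4:Add1
c4: CDB Add1=9; issue ADD r0<-Add1 | r0:Add1,r1:4,r2:Mul1,r3:9,r4:9
c5: issue MUL r3<-Mul2 | r0:Add1,r1:4,r2:Mul1,r3:Mul2,r4:9
c6: stall | r0:Add1,r1:4,r2:Mul1,r3:Mul2,r4:9
c7: stall | r0:Add1,r1:4,r2:Mul1,r3:Mul2,r4:9
c8: stall | r0:Add1,r1:4,r2:Mul1,r3:Mul2,r4:9
c9: CDB Mul1=81; issue MUL r3<-Mul1 | r0:Add1,r1:4,r2:81,r3:Mul1,r4:9
c10: CDB Mul2=81; issue SUB r2<-Add3 | r0:Add1,r1:4,r2:Add3,r3:Mul1,r4:9
c11: - | r0:Add1,r1:4,r2:Add3,r3:Mul1,r4:9
c12: CDB Add2=90 | r0:Add1,r1:4,r2:Add3,r3:Mul1,r4:9
c13: CDB Add3=-5 | r0:Add1,r1:4,r2:-5,r3:Mul1,r4:9
c14: - | r0:Add1,r1:4,r2:-5,r3:Mul1,r4:9

STATUS = TAG Mul1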